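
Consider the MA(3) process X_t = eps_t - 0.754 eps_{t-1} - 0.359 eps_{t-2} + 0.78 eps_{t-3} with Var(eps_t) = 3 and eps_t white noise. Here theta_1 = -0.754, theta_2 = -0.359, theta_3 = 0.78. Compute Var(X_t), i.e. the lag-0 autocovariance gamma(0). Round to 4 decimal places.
\gamma(0) = 6.9174

For an MA(q) process X_t = eps_t + sum_i theta_i eps_{t-i} with
Var(eps_t) = sigma^2, the variance is
  gamma(0) = sigma^2 * (1 + sum_i theta_i^2).
  sum_i theta_i^2 = (-0.754)^2 + (-0.359)^2 + (0.78)^2 = 0.568516 + 0.128881 + 0.6084 = 1.305797.
  gamma(0) = 3 * (1 + 1.305797) = 3 * 2.305797 = 6.917391, which rounds to 6.9174.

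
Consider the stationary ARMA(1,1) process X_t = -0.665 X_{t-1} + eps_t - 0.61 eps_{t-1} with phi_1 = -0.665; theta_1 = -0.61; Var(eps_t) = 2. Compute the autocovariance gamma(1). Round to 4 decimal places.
\gamma(1) = -6.4263

Multiply the model equation by X_{t-k} and take expectations. With theta_0 = psi_0 = 1 and psi_j the MA(infinity) weights, this gives
  gamma(k) - sum_i phi_i gamma(k-i) = c_k,
  c_k = sigma^2 * sum_{j=k..q} theta_j psi_{j-k}   (c_k = 0 for k > q),
using gamma(-m) = gamma(m).
psi-weights needed (psi_j = theta_j + sum_i phi_i psi_{j-i}):
  psi_1 = theta_1 + phi_1 = -0.61 + (-0.665) = -1.275
Right-hand sides:
  c_0 = sigma^2 (1 + theta_1 psi_1) = 2 * (1 + (-0.61)(-1.275)) = 2 * 1.77775 = 3.5555
  c_1 = sigma^2 theta_1 = 2 * (-0.61) = -1.22
  c_2 = 0
Equations for k = 0 and k = 1 (AR order 1):
  gamma(0) = phi_1 gamma(1) + c_0
  gamma(1) = phi_1 gamma(0) + c_1
Substituting the second into the first: gamma(0) (1 - phi_1^2) = c_0 + phi_1 c_1, so
  gamma(0) = (c_0 + phi_1 c_1) / (1 - phi_1^2) = (3.5555 + (-0.665)(-1.22)) / (1 - (-0.665)^2) = 4.3668 / 0.557775 = 7.828963.
  gamma(1) = phi_1 gamma(0) + c_1 = (-0.665)(7.828963) + (-1.22) = -6.426261.
Therefore gamma(1) = -6.4263 (to 4 decimal places).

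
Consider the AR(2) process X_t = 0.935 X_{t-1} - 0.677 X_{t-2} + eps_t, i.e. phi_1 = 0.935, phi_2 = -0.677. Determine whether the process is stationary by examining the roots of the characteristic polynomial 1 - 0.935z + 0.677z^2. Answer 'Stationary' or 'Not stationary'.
\text{Stationary}

The AR(p) characteristic polynomial is P(z) = 1 - 0.935z + 0.677z^2.
Stationarity requires all roots to lie outside the unit circle, i.e. |z| > 1 for every root.
Set 1 + (-0.935) z + (0.677) z^2 = 0, i.e. a z^2 + b z + c = 0 with a = 0.677, b = -0.935, c = 1.
Discriminant D = b^2 - 4ac = (-0.935)^2 - 4*(0.677)*1 = 0.874225 - (2.708) = -1.833775.
D < 0, so the roots are the complex-conjugate pair z = (-b +/- i sqrt(-D)) / (2a) = 0.6905 +/- 1.0001i.
For a conjugate pair |z|^2 = z * conj(z) = (product of roots) = c/a = 1/(0.677) = 1.477105, so |z| = sqrt(1.477105) = 1.2154 for both roots.
Moduli of all roots: 1.2154, 1.2154.
All moduli strictly greater than 1? Yes.
Verdict: Stationary.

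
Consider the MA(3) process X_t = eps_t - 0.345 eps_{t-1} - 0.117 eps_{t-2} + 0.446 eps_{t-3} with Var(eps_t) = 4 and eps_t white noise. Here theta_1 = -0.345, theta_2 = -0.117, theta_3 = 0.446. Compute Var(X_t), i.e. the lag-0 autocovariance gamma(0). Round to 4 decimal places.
\gamma(0) = 5.3265

For an MA(q) process X_t = eps_t + sum_i theta_i eps_{t-i} with
Var(eps_t) = sigma^2, the variance is
  gamma(0) = sigma^2 * (1 + sum_i theta_i^2).
  sum_i theta_i^2 = (-0.345)^2 + (-0.117)^2 + (0.446)^2 = 0.119025 + 0.013689 + 0.198916 = 0.33163.
  gamma(0) = 4 * (1 + 0.33163) = 4 * 1.33163 = 5.32652, which rounds to 5.3265.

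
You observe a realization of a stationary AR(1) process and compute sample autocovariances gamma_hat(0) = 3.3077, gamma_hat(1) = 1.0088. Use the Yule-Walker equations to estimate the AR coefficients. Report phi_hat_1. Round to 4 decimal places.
\hat\phi_{1} = 0.3050

The Yule-Walker equations for an AR(p) process read, in matrix form,
  Gamma_p phi = r_p,   with   (Gamma_p)_{ij} = gamma(|i - j|),
                       (r_p)_i = gamma(i),   i,j = 1..p.
Substitute the sample gammas (Toeplitz matrix and right-hand side of size 1):
  Gamma_p = [[3.3077]]
  r_p     = [1.0088]
With p = 1 this is the single equation gamma(0) phi_1 = gamma(1):
  phi_hat_1 = gamma(1) / gamma(0) = 1.0088 / 3.3077 = 0.3050.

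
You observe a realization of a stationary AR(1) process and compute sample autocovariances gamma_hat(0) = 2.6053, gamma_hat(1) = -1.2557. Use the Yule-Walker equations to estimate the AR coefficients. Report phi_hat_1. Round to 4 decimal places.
\hat\phi_{1} = -0.4820

The Yule-Walker equations for an AR(p) process read, in matrix form,
  Gamma_p phi = r_p,   with   (Gamma_p)_{ij} = gamma(|i - j|),
                       (r_p)_i = gamma(i),   i,j = 1..p.
Substitute the sample gammas (Toeplitz matrix and right-hand side of size 1):
  Gamma_p = [[2.6053]]
  r_p     = [-1.2557]
With p = 1 this is the single equation gamma(0) phi_1 = gamma(1):
  phi_hat_1 = gamma(1) / gamma(0) = -1.2557 / 2.6053 = -0.4820.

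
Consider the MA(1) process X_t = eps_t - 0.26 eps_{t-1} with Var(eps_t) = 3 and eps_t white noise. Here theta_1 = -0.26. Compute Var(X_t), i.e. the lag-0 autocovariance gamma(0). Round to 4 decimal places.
\gamma(0) = 3.2028

For an MA(q) process X_t = eps_t + sum_i theta_i eps_{t-i} with
Var(eps_t) = sigma^2, the variance is
  gamma(0) = sigma^2 * (1 + sum_i theta_i^2).
  sum_i theta_i^2 = (-0.26)^2 = 0.0676.
  gamma(0) = 3 * (1 + 0.0676) = 3 * 1.0676 = 3.2028.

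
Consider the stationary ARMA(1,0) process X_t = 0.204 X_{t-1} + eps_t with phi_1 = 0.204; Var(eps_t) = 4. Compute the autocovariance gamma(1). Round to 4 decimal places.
\gamma(1) = 0.8514

Multiply the model equation by X_{t-k} and take expectations. With theta_0 = psi_0 = 1 and psi_j the MA(infinity) weights, this gives
  gamma(k) - sum_i phi_i gamma(k-i) = c_k,
  c_k = sigma^2 * sum_{j=k..q} theta_j psi_{j-k}   (c_k = 0 for k > q),
using gamma(-m) = gamma(m).
Pure AR (q = 0): c_0 = sigma^2 = 4, c_k = 0 for k >= 1.
Equations for k = 0 and k = 1 (AR order 1):
  gamma(0) = phi_1 gamma(1) + c_0
  gamma(1) = phi_1 gamma(0) + c_1
Substituting the second into the first: gamma(0) (1 - phi_1^2) = c_0 + phi_1 c_1, so
  gamma(0) = c_0 / (1 - phi_1^2) = 4 / (1 - (0.204)^2) = 4 / 0.958384 = 4.173692.
  gamma(1) = phi_1 gamma(0) = (0.204)(4.173692) = 0.851433.
Therefore gamma(1) = 0.8514 (to 4 decimal places).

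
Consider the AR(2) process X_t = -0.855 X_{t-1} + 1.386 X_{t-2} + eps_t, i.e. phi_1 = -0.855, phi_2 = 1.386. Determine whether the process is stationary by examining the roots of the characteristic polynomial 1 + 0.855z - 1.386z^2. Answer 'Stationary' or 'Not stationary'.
\text{Not stationary}

The AR(p) characteristic polynomial is P(z) = 1 + 0.855z - 1.386z^2.
Stationarity requires all roots to lie outside the unit circle, i.e. |z| > 1 for every root.
Set 1 + (0.855) z + (-1.386) z^2 = 0, i.e. a z^2 + b z + c = 0 with a = -1.386, b = 0.855, c = 1.
Discriminant D = b^2 - 4ac = (0.855)^2 - 4*(-1.386)*1 = 0.731025 - (-5.544) = 6.275025.
D >= 0, so the roots are real: z = (-b +/- sqrt(D)) / (2a) = (-0.855 +/- 2.505) / (-2.772).
  z_1 = (-0.855 + 2.505) / (-2.772) = -0.5952,   |z_1| = 0.5952.
  z_2 = (-0.855 - 2.505) / (-2.772) = 1.2121,   |z_2| = 1.2121.
Moduli of all roots: 0.5952, 1.2121.
All moduli strictly greater than 1? No.
Verdict: Not stationary.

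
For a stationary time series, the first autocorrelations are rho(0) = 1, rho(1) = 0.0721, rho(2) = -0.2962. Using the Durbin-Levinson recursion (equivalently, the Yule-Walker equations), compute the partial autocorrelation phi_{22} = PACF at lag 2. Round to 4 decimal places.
\phi_{22} = -0.3030

The PACF at lag k is phi_{kk}, the last component of the solution
to the Yule-Walker system G_k phi = r_k where
  (G_k)_{ij} = rho(|i - j|), (r_k)_i = rho(i), i,j = 1..k.
Equivalently, Durbin-Levinson gives phi_{kk} iteratively:
  phi_{11} = rho(1)
  phi_{kk} = [rho(k) - sum_{j=1..k-1} phi_{k-1,j} rho(k-j)]
            / [1 - sum_{j=1..k-1} phi_{k-1,j} rho(j)],
  phi_{k,j} = phi_{k-1,j} - phi_{kk} phi_{k-1,k-j},  j = 1..k-1.
Step k = 1:
  phi_11 = rho(1) = 0.0721.
Step k = 2:
  phi_22 = [rho(2) - phi_11 rho(1)] / [1 - phi_11 rho(1)] = [-0.2962 - (0.0721)(0.0721)] / [1 - (0.0721)(0.0721)]
         = -0.30139841 / 0.99480159 = -0.303.
Therefore phi_{22} = -0.3030.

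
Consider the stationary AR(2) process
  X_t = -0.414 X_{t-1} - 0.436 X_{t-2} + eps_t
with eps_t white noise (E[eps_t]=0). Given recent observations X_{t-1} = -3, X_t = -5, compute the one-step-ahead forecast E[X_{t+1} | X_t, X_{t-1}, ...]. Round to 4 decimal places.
E[X_{t+1} \mid \mathcal F_t] = 3.3780

For an AR(p) model X_t = c + sum_i phi_i X_{t-i} + eps_t, the
one-step-ahead conditional mean is
  E[X_{t+1} | X_t, ...] = c + sum_i phi_i X_{t+1-i}.
Substitute known values:
  E[X_{t+1} | ...] = (-0.414) * (-5) + (-0.436) * (-3)
                   = 3.3780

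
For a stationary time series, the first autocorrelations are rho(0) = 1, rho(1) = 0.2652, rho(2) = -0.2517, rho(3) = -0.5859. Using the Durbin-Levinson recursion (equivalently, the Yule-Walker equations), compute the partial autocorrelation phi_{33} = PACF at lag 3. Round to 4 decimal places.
\phi_{33} = -0.4940

The PACF at lag k is phi_{kk}, the last component of the solution
to the Yule-Walker system G_k phi = r_k where
  (G_k)_{ij} = rho(|i - j|), (r_k)_i = rho(i), i,j = 1..k.
Equivalently, Durbin-Levinson gives phi_{kk} iteratively:
  phi_{11} = rho(1)
  phi_{kk} = [rho(k) - sum_{j=1..k-1} phi_{k-1,j} rho(k-j)]
            / [1 - sum_{j=1..k-1} phi_{k-1,j} rho(j)],
  phi_{k,j} = phi_{k-1,j} - phi_{kk} phi_{k-1,k-j},  j = 1..k-1.
Step k = 1:
  phi_11 = rho(1) = 0.2652.
Step k = 2:
  phi_22 = [rho(2) - phi_11 rho(1)] / [1 - phi_11 rho(1)] = [-0.2517 - (0.2652)(0.2652)] / [1 - (0.2652)(0.2652)]
         = -0.32203104 / 0.92966896 = -0.346393.
  Update: phi_21 = phi_11 - phi_22 phi_11 = 0.2652 - (-0.346393)(0.2652) = 0.357063.
Step k = 3:
  phi_33 = [rho(3) - phi_21 rho(2) - phi_22 rho(1)] / [1 - phi_21 rho(1) - phi_22 rho(2)]
    numerator   = -0.5859 - (0.357063)(-0.2517) - (-0.346393)(0.2652) = -0.40416363
    denominator = 1 - (0.357063)(0.2652) - (-0.346393)(-0.2517) = 0.81811959
  phi_33 = -0.40416363 / 0.81811959 = -0.494.
Therefore phi_{33} = -0.4940.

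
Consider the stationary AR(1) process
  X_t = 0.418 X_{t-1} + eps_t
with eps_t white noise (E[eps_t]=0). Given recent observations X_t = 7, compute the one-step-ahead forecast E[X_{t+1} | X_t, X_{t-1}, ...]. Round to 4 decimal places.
E[X_{t+1} \mid \mathcal F_t] = 2.9260

For an AR(p) model X_t = c + sum_i phi_i X_{t-i} + eps_t, the
one-step-ahead conditional mean is
  E[X_{t+1} | X_t, ...] = c + sum_i phi_i X_{t+1-i}.
Substitute known values:
  E[X_{t+1} | ...] = (0.418) * (7)
                   = 2.9260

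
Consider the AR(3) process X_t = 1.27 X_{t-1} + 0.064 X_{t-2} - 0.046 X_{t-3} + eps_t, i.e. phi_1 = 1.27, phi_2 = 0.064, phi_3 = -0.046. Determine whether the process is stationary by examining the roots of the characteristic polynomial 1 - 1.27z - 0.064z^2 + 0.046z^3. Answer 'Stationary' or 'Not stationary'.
\text{Not stationary}

The AR(p) characteristic polynomial is P(z) = 1 - 1.27z - 0.064z^2 + 0.046z^3.
Stationarity requires all roots to lie outside the unit circle, i.e. |z| > 1 for every root.
Degree 3: look for a simple real root z0 first, then factor out (1 - z/z0) and solve the remaining quadratic.
Testing z0 = -5: P(-5) = 1 + (-1.27)(-5) + (-0.064)(-5)^2 + (0.046)(-5)^3
  = 1 + (6.35) + (-1.6) + (-5.75) = 0.  So z_0 = -5 is a root, |z_0| = 5.
Divide out the factor (1 + 0.2 z) = (1 - z/z0) (since 1/z0 = -0.2):
  P(z) = (1 + 0.2 z)(1 + (-1.47) z + (0.23) z^2)
  [check: z-coef -1.47 - (-0.2) = -1.27; z^2-coef 0.23 - (-0.2)(-1.47) = -0.064; z^3-coef -(-0.2)(0.23) = 0.046.]
Remaining roots from the quadratic factor 1 + (-1.47) z + (0.23) z^2:
  Set 1 + (-1.47) z + (0.23) z^2 = 0, i.e. a z^2 + b z + c = 0 with a = 0.23, b = -1.47, c = 1.
  Discriminant D = b^2 - 4ac = (-1.47)^2 - 4*(0.23)*1 = 2.1609 - (0.92) = 1.2409.
  D >= 0, so the roots are real: z = (-b +/- sqrt(D)) / (2a) = (1.47 +/- 1.113957) / (0.46).
    z_1 = (1.47 + 1.113957) / (0.46) = 5.6173,   |z_1| = 5.6173.
    z_2 = (1.47 - 1.113957) / (0.46) = 0.774,   |z_2| = 0.774.
Moduli of all roots: 5.0000, 5.6173, 0.7740.
All moduli strictly greater than 1? No.
Verdict: Not stationary.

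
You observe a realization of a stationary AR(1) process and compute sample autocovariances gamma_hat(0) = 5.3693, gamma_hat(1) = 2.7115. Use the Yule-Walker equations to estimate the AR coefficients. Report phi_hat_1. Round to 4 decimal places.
\hat\phi_{1} = 0.5050

The Yule-Walker equations for an AR(p) process read, in matrix form,
  Gamma_p phi = r_p,   with   (Gamma_p)_{ij} = gamma(|i - j|),
                       (r_p)_i = gamma(i),   i,j = 1..p.
Substitute the sample gammas (Toeplitz matrix and right-hand side of size 1):
  Gamma_p = [[5.3693]]
  r_p     = [2.7115]
With p = 1 this is the single equation gamma(0) phi_1 = gamma(1):
  phi_hat_1 = gamma(1) / gamma(0) = 2.7115 / 5.3693 = 0.5050.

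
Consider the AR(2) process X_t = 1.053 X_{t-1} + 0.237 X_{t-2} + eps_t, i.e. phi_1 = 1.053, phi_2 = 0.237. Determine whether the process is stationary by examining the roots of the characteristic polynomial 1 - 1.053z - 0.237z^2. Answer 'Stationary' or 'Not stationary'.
\text{Not stationary}

The AR(p) characteristic polynomial is P(z) = 1 - 1.053z - 0.237z^2.
Stationarity requires all roots to lie outside the unit circle, i.e. |z| > 1 for every root.
Set 1 + (-1.053) z + (-0.237) z^2 = 0, i.e. a z^2 + b z + c = 0 with a = -0.237, b = -1.053, c = 1.
Discriminant D = b^2 - 4ac = (-1.053)^2 - 4*(-0.237)*1 = 1.108809 - (-0.948) = 2.056809.
D >= 0, so the roots are real: z = (-b +/- sqrt(D)) / (2a) = (1.053 +/- 1.434158) / (-0.474).
  z_1 = (1.053 + 1.434158) / (-0.474) = -5.2472,   |z_1| = 5.2472.
  z_2 = (1.053 - 1.434158) / (-0.474) = 0.8041,   |z_2| = 0.8041.
Moduli of all roots: 5.2472, 0.8041.
All moduli strictly greater than 1? No.
Verdict: Not stationary.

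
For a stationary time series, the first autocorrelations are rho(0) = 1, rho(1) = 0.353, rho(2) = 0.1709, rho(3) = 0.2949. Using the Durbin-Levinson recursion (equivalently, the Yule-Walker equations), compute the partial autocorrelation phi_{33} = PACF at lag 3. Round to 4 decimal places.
\phi_{33} = 0.2510

The PACF at lag k is phi_{kk}, the last component of the solution
to the Yule-Walker system G_k phi = r_k where
  (G_k)_{ij} = rho(|i - j|), (r_k)_i = rho(i), i,j = 1..k.
Equivalently, Durbin-Levinson gives phi_{kk} iteratively:
  phi_{11} = rho(1)
  phi_{kk} = [rho(k) - sum_{j=1..k-1} phi_{k-1,j} rho(k-j)]
            / [1 - sum_{j=1..k-1} phi_{k-1,j} rho(j)],
  phi_{k,j} = phi_{k-1,j} - phi_{kk} phi_{k-1,k-j},  j = 1..k-1.
Step k = 1:
  phi_11 = rho(1) = 0.353.
Step k = 2:
  phi_22 = [rho(2) - phi_11 rho(1)] / [1 - phi_11 rho(1)] = [0.1709 - (0.353)(0.353)] / [1 - (0.353)(0.353)]
         = 0.046291 / 0.875391 = 0.05288.
  Update: phi_21 = phi_11 - phi_22 phi_11 = 0.353 - (0.05288)(0.353) = 0.334333.
Step k = 3:
  phi_33 = [rho(3) - phi_21 rho(2) - phi_22 rho(1)] / [1 - phi_21 rho(1) - phi_22 rho(2)]
    numerator   = 0.2949 - (0.334333)(0.1709) - (0.05288)(0.353) = 0.21909568
    denominator = 1 - (0.334333)(0.353) - (0.05288)(0.1709) = 0.87294311
  phi_33 = 0.21909568 / 0.87294311 = 0.251.
Therefore phi_{33} = 0.2510.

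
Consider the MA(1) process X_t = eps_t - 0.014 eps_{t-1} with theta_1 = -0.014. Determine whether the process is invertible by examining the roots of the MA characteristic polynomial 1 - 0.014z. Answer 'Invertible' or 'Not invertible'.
\text{Invertible}

The MA(q) characteristic polynomial is P(z) = 1 - 0.014z.
Invertibility requires all roots to lie outside the unit circle, i.e. |z| > 1 for every root.
This is linear in z: 1 + (-0.014) z = 0  =>  z = -1/(-0.014) = 71.428571,  |z| = 71.428571.
Moduli of all roots: 71.4286.
All moduli strictly greater than 1? Yes.
Verdict: Invertible.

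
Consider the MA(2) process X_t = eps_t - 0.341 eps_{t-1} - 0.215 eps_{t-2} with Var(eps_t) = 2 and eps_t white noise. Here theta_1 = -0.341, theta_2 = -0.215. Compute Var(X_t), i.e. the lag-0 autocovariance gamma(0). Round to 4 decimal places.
\gamma(0) = 2.3250

For an MA(q) process X_t = eps_t + sum_i theta_i eps_{t-i} with
Var(eps_t) = sigma^2, the variance is
  gamma(0) = sigma^2 * (1 + sum_i theta_i^2).
  sum_i theta_i^2 = (-0.341)^2 + (-0.215)^2 = 0.116281 + 0.046225 = 0.162506.
  gamma(0) = 2 * (1 + 0.162506) = 2 * 1.162506 = 2.325012, which rounds to 2.3250.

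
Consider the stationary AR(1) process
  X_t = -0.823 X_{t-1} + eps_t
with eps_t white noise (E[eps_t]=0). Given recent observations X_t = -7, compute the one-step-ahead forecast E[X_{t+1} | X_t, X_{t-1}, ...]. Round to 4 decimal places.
E[X_{t+1} \mid \mathcal F_t] = 5.7610

For an AR(p) model X_t = c + sum_i phi_i X_{t-i} + eps_t, the
one-step-ahead conditional mean is
  E[X_{t+1} | X_t, ...] = c + sum_i phi_i X_{t+1-i}.
Substitute known values:
  E[X_{t+1} | ...] = (-0.823) * (-7)
                   = 5.7610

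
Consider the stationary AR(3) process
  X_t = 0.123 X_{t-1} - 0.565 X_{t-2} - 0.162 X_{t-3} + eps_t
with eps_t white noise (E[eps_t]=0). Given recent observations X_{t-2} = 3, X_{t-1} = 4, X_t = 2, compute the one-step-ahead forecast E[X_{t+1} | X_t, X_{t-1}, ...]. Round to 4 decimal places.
E[X_{t+1} \mid \mathcal F_t] = -2.5000

For an AR(p) model X_t = c + sum_i phi_i X_{t-i} + eps_t, the
one-step-ahead conditional mean is
  E[X_{t+1} | X_t, ...] = c + sum_i phi_i X_{t+1-i}.
Substitute known values:
  E[X_{t+1} | ...] = (0.123) * (2) + (-0.565) * (4) + (-0.162) * (3)
                   = -2.5000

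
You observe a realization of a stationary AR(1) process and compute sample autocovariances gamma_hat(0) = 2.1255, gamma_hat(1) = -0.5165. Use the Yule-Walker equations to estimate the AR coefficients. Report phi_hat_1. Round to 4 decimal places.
\hat\phi_{1} = -0.2430

The Yule-Walker equations for an AR(p) process read, in matrix form,
  Gamma_p phi = r_p,   with   (Gamma_p)_{ij} = gamma(|i - j|),
                       (r_p)_i = gamma(i),   i,j = 1..p.
Substitute the sample gammas (Toeplitz matrix and right-hand side of size 1):
  Gamma_p = [[2.1255]]
  r_p     = [-0.5165]
With p = 1 this is the single equation gamma(0) phi_1 = gamma(1):
  phi_hat_1 = gamma(1) / gamma(0) = -0.5165 / 2.1255 = -0.2430.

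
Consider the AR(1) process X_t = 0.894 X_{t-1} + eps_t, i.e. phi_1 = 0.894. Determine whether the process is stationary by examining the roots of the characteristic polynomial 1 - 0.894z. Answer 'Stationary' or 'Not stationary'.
\text{Stationary}

The AR(p) characteristic polynomial is P(z) = 1 - 0.894z.
Stationarity requires all roots to lie outside the unit circle, i.e. |z| > 1 for every root.
This is linear in z: 1 + (-0.894) z = 0  =>  z = -1/(-0.894) = 1.118568,  |z| = 1.118568.
Moduli of all roots: 1.1186.
All moduli strictly greater than 1? Yes.
Verdict: Stationary.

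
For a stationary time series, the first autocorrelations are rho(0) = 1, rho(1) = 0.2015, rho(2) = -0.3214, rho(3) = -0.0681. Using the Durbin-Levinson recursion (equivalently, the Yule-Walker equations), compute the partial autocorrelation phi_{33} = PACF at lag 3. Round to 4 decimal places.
\phi_{33} = 0.1180

The PACF at lag k is phi_{kk}, the last component of the solution
to the Yule-Walker system G_k phi = r_k where
  (G_k)_{ij} = rho(|i - j|), (r_k)_i = rho(i), i,j = 1..k.
Equivalently, Durbin-Levinson gives phi_{kk} iteratively:
  phi_{11} = rho(1)
  phi_{kk} = [rho(k) - sum_{j=1..k-1} phi_{k-1,j} rho(k-j)]
            / [1 - sum_{j=1..k-1} phi_{k-1,j} rho(j)],
  phi_{k,j} = phi_{k-1,j} - phi_{kk} phi_{k-1,k-j},  j = 1..k-1.
Step k = 1:
  phi_11 = rho(1) = 0.2015.
Step k = 2:
  phi_22 = [rho(2) - phi_11 rho(1)] / [1 - phi_11 rho(1)] = [-0.3214 - (0.2015)(0.2015)] / [1 - (0.2015)(0.2015)]
         = -0.36200225 / 0.95939775 = -0.377322.
  Update: phi_21 = phi_11 - phi_22 phi_11 = 0.2015 - (-0.377322)(0.2015) = 0.27753.
Step k = 3:
  phi_33 = [rho(3) - phi_21 rho(2) - phi_22 rho(1)] / [1 - phi_21 rho(1) - phi_22 rho(2)]
    numerator   = -0.0681 - (0.27753)(-0.3214) - (-0.377322)(0.2015) = 0.09712875
    denominator = 1 - (0.27753)(0.2015) - (-0.377322)(-0.3214) = 0.8228062
  phi_33 = 0.09712875 / 0.8228062 = 0.118.
Therefore phi_{33} = 0.1180.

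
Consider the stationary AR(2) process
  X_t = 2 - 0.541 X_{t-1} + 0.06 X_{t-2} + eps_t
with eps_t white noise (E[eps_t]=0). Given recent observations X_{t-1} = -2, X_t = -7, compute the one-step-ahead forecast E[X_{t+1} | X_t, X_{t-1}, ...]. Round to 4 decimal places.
E[X_{t+1} \mid \mathcal F_t] = 5.6670

For an AR(p) model X_t = c + sum_i phi_i X_{t-i} + eps_t, the
one-step-ahead conditional mean is
  E[X_{t+1} | X_t, ...] = c + sum_i phi_i X_{t+1-i}.
Substitute known values:
  E[X_{t+1} | ...] = 2 + (-0.541) * (-7) + (0.06) * (-2)
                   = 5.6670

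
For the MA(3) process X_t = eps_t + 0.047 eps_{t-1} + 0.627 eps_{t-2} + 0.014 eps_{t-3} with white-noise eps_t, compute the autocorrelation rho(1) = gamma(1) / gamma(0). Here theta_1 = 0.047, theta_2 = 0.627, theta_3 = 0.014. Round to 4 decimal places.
\rho(1) = 0.0611

For an MA(q) process with theta_0 = 1, the autocovariance is
  gamma(k) = sigma^2 * sum_{i=0..q-k} theta_i * theta_{i+k},
and rho(k) = gamma(k) / gamma(0). Sigma^2 cancels.
  numerator   = (1)*(0.047) + (0.047)*(0.627) + (0.627)*(0.014) = 0.085247.
  denominator = (1)^2 + (0.047)^2 + (0.627)^2 + (0.014)^2 = 1.395534.
  rho(1) = 0.085247 / 1.395534 = 0.0611.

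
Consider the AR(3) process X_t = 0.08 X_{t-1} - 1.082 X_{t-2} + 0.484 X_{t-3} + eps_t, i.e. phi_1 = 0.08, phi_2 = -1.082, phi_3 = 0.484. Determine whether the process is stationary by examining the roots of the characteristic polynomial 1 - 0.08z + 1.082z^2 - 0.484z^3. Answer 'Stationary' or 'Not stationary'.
\text{Not stationary}

The AR(p) characteristic polynomial is P(z) = 1 - 0.08z + 1.082z^2 - 0.484z^3.
Stationarity requires all roots to lie outside the unit circle, i.e. |z| > 1 for every root.
Degree 3: look for a simple real root z0 first, then factor out (1 - z/z0) and solve the remaining quadratic.
Testing z0 = 2.5: P(2.5) = 1 + (-0.08)(2.5) + (1.082)(2.5)^2 + (-0.484)(2.5)^3
  = 1 + (-0.2) + (6.7625) + (-7.5625) = 0.  So z_0 = 2.5 is a root, |z_0| = 2.5.
Divide out the factor (1 - 0.4 z) = (1 - z/z0) (since 1/z0 = 0.4):
  P(z) = (1 - 0.4 z)(1 + (0.32) z + (1.21) z^2)
  [check: z-coef 0.32 - (0.4) = -0.08; z^2-coef 1.21 - (0.4)(0.32) = 1.082; z^3-coef -(0.4)(1.21) = -0.484.]
Remaining roots from the quadratic factor 1 + (0.32) z + (1.21) z^2:
  Set 1 + (0.32) z + (1.21) z^2 = 0, i.e. a z^2 + b z + c = 0 with a = 1.21, b = 0.32, c = 1.
  Discriminant D = b^2 - 4ac = (0.32)^2 - 4*(1.21)*1 = 0.1024 - (4.84) = -4.7376.
  D < 0, so the roots are the complex-conjugate pair z = (-b +/- i sqrt(-D)) / (2a) = -0.1322 +/- 0.8994i.
  For a conjugate pair |z|^2 = z * conj(z) = (product of roots) = c/a = 1/(1.21) = 0.826446, so |z| = sqrt(0.826446) = 0.9091 for both roots.
Moduli of all roots: 2.5000, 0.9091, 0.9091.
All moduli strictly greater than 1? No.
Verdict: Not stationary.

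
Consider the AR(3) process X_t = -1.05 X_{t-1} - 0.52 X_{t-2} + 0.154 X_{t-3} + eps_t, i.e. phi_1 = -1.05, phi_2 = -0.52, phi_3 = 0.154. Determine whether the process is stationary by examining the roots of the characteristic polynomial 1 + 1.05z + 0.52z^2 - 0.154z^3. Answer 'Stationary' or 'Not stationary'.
\text{Stationary}

The AR(p) characteristic polynomial is P(z) = 1 + 1.05z + 0.52z^2 - 0.154z^3.
Stationarity requires all roots to lie outside the unit circle, i.e. |z| > 1 for every root.
Degree 3: look for a simple real root z0 first, then factor out (1 - z/z0) and solve the remaining quadratic.
Testing z0 = 5: P(5) = 1 + (1.05)(5) + (0.52)(5)^2 + (-0.154)(5)^3
  = 1 + (5.25) + (13) + (-19.25) = 0.  So z_0 = 5 is a root, |z_0| = 5.
Divide out the factor (1 - 0.2 z) = (1 - z/z0) (since 1/z0 = 0.2):
  P(z) = (1 - 0.2 z)(1 + (1.25) z + (0.77) z^2)
  [check: z-coef 1.25 - (0.2) = 1.05; z^2-coef 0.77 - (0.2)(1.25) = 0.52; z^3-coef -(0.2)(0.77) = -0.154.]
Remaining roots from the quadratic factor 1 + (1.25) z + (0.77) z^2:
  Set 1 + (1.25) z + (0.77) z^2 = 0, i.e. a z^2 + b z + c = 0 with a = 0.77, b = 1.25, c = 1.
  Discriminant D = b^2 - 4ac = (1.25)^2 - 4*(0.77)*1 = 1.5625 - (3.08) = -1.5175.
  D < 0, so the roots are the complex-conjugate pair z = (-b +/- i sqrt(-D)) / (2a) = -0.8117 +/- 0.7999i.
  For a conjugate pair |z|^2 = z * conj(z) = (product of roots) = c/a = 1/(0.77) = 1.298701, so |z| = sqrt(1.298701) = 1.1396 for both roots.
Moduli of all roots: 5.0000, 1.1396, 1.1396.
All moduli strictly greater than 1? Yes.
Verdict: Stationary.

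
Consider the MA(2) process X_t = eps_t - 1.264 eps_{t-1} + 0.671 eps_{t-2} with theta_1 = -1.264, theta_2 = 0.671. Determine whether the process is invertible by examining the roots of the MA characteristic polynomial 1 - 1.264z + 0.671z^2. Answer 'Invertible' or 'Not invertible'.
\text{Invertible}

The MA(q) characteristic polynomial is P(z) = 1 - 1.264z + 0.671z^2.
Invertibility requires all roots to lie outside the unit circle, i.e. |z| > 1 for every root.
Set 1 + (-1.264) z + (0.671) z^2 = 0, i.e. a z^2 + b z + c = 0 with a = 0.671, b = -1.264, c = 1.
Discriminant D = b^2 - 4ac = (-1.264)^2 - 4*(0.671)*1 = 1.597696 - (2.684) = -1.086304.
D < 0, so the roots are the complex-conjugate pair z = (-b +/- i sqrt(-D)) / (2a) = 0.9419 +/- 0.7766i.
For a conjugate pair |z|^2 = z * conj(z) = (product of roots) = c/a = 1/(0.671) = 1.490313, so |z| = sqrt(1.490313) = 1.2208 for both roots.
Moduli of all roots: 1.2208, 1.2208.
All moduli strictly greater than 1? Yes.
Verdict: Invertible.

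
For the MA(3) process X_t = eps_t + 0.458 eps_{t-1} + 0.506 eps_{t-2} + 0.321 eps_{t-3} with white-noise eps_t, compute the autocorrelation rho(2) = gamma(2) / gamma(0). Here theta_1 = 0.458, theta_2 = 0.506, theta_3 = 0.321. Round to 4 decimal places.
\rho(2) = 0.4162

For an MA(q) process with theta_0 = 1, the autocovariance is
  gamma(k) = sigma^2 * sum_{i=0..q-k} theta_i * theta_{i+k},
and rho(k) = gamma(k) / gamma(0). Sigma^2 cancels.
  numerator   = (1)*(0.506) + (0.458)*(0.321) = 0.653018.
  denominator = (1)^2 + (0.458)^2 + (0.506)^2 + (0.321)^2 = 1.568841.
  rho(2) = 0.653018 / 1.568841 = 0.4162.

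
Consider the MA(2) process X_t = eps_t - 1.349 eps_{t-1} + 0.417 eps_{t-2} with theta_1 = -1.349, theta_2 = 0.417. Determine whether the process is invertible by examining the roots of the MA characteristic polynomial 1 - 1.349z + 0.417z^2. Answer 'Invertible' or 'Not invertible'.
\text{Invertible}

The MA(q) characteristic polynomial is P(z) = 1 - 1.349z + 0.417z^2.
Invertibility requires all roots to lie outside the unit circle, i.e. |z| > 1 for every root.
Set 1 + (-1.349) z + (0.417) z^2 = 0, i.e. a z^2 + b z + c = 0 with a = 0.417, b = -1.349, c = 1.
Discriminant D = b^2 - 4ac = (-1.349)^2 - 4*(0.417)*1 = 1.819801 - (1.668) = 0.151801.
D >= 0, so the roots are real: z = (-b +/- sqrt(D)) / (2a) = (1.349 +/- 0.389616) / (0.834).
  z_1 = (1.349 + 0.389616) / (0.834) = 2.0847,   |z_1| = 2.0847.
  z_2 = (1.349 - 0.389616) / (0.834) = 1.1503,   |z_2| = 1.1503.
Moduli of all roots: 2.0847, 1.1503.
All moduli strictly greater than 1? Yes.
Verdict: Invertible.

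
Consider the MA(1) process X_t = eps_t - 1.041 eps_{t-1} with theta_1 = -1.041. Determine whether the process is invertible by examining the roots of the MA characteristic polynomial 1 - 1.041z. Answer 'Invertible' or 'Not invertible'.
\text{Not invertible}

The MA(q) characteristic polynomial is P(z) = 1 - 1.041z.
Invertibility requires all roots to lie outside the unit circle, i.e. |z| > 1 for every root.
This is linear in z: 1 + (-1.041) z = 0  =>  z = -1/(-1.041) = 0.960615,  |z| = 0.960615.
Moduli of all roots: 0.9606.
All moduli strictly greater than 1? No.
Verdict: Not invertible.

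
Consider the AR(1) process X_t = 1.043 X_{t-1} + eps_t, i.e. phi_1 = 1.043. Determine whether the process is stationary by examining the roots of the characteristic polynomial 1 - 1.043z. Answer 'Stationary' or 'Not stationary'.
\text{Not stationary}

The AR(p) characteristic polynomial is P(z) = 1 - 1.043z.
Stationarity requires all roots to lie outside the unit circle, i.e. |z| > 1 for every root.
This is linear in z: 1 + (-1.043) z = 0  =>  z = -1/(-1.043) = 0.958773,  |z| = 0.958773.
Moduli of all roots: 0.9588.
All moduli strictly greater than 1? No.
Verdict: Not stationary.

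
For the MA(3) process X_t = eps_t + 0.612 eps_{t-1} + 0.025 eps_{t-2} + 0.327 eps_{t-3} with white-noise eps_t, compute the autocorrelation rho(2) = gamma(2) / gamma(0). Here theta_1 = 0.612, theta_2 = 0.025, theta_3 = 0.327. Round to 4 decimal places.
\rho(2) = 0.1519

For an MA(q) process with theta_0 = 1, the autocovariance is
  gamma(k) = sigma^2 * sum_{i=0..q-k} theta_i * theta_{i+k},
and rho(k) = gamma(k) / gamma(0). Sigma^2 cancels.
  numerator   = (1)*(0.025) + (0.612)*(0.327) = 0.225124.
  denominator = (1)^2 + (0.612)^2 + (0.025)^2 + (0.327)^2 = 1.482098.
  rho(2) = 0.225124 / 1.482098 = 0.1519.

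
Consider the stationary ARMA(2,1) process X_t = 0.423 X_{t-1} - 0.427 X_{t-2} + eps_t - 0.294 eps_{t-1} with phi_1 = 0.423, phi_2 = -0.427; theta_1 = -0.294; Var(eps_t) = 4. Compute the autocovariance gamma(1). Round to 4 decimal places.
\gamma(1) = 0.6260

Multiply the model equation by X_{t-k} and take expectations. With theta_0 = psi_0 = 1 and psi_j the MA(infinity) weights, this gives
  gamma(k) - sum_i phi_i gamma(k-i) = c_k,
  c_k = sigma^2 * sum_{j=k..q} theta_j psi_{j-k}   (c_k = 0 for k > q),
using gamma(-m) = gamma(m).
psi-weights needed (psi_j = theta_j + sum_i phi_i psi_{j-i}):
  psi_1 = theta_1 + phi_1 = -0.294 + (0.423) = 0.129
Right-hand sides:
  c_0 = sigma^2 (1 + theta_1 psi_1) = 4 * (1 + (-0.294)(0.129)) = 4 * 0.962074 = 3.848296
  c_1 = sigma^2 theta_1 = 4 * (-0.294) = -1.176
  c_2 = 0
Equations for k = 0, 1, 2 (AR order 2, c_2 = 0):
  (E0) gamma(0) = phi_1 gamma(1) + phi_2 gamma(2) + c_0
  (E1) gamma(1) = phi_1 gamma(0) + phi_2 gamma(1) + c_1
  (E2) gamma(2) = phi_1 gamma(1) + phi_2 gamma(0)
From (E1): gamma(1) = A gamma(0) + B with
  A = phi_1 / (1 - phi_2) = 0.423 / 1.427 = 0.296426,   B = c_1 / (1 - phi_2) = -1.176 / 1.427 = -0.824107.
Insert (E2) into (E0): gamma(0) (1 - phi_2^2) = phi_1 (1 + phi_2) gamma(1) + c_0.
  phi_1 (1 + phi_2) = (0.423)(0.573) = 0.242379,   1 - phi_2^2 = 0.817671.
Replace gamma(1) by A gamma(0) + B and collect gamma(0):
  gamma(0) [0.817671 - (0.242379)(0.296426)] = (0.242379)(-0.824107) + 3.848296
  gamma(0) * 0.745824 = 3.64855
  gamma(0) = 3.64855 / 0.745824 = 4.891975.
  gamma(1) = A gamma(0) + B = (0.296426)(4.891975) + (-0.824107) = 0.626002.
Therefore gamma(1) = 0.6260 (to 4 decimal places).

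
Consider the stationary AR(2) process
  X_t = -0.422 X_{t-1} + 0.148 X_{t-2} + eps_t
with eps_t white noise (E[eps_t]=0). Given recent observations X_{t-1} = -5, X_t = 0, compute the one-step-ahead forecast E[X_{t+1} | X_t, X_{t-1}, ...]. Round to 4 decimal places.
E[X_{t+1} \mid \mathcal F_t] = -0.7400

For an AR(p) model X_t = c + sum_i phi_i X_{t-i} + eps_t, the
one-step-ahead conditional mean is
  E[X_{t+1} | X_t, ...] = c + sum_i phi_i X_{t+1-i}.
Substitute known values:
  E[X_{t+1} | ...] = (-0.422) * (0) + (0.148) * (-5)
                   = -0.7400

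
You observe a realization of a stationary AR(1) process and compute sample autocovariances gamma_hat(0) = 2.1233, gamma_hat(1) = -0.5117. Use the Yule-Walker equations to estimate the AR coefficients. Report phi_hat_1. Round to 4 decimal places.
\hat\phi_{1} = -0.2410

The Yule-Walker equations for an AR(p) process read, in matrix form,
  Gamma_p phi = r_p,   with   (Gamma_p)_{ij} = gamma(|i - j|),
                       (r_p)_i = gamma(i),   i,j = 1..p.
Substitute the sample gammas (Toeplitz matrix and right-hand side of size 1):
  Gamma_p = [[2.1233]]
  r_p     = [-0.5117]
With p = 1 this is the single equation gamma(0) phi_1 = gamma(1):
  phi_hat_1 = gamma(1) / gamma(0) = -0.5117 / 2.1233 = -0.2410.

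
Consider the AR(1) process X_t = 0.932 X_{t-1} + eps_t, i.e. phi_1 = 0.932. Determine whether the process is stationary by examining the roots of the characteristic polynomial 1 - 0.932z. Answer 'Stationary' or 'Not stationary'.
\text{Stationary}

The AR(p) characteristic polynomial is P(z) = 1 - 0.932z.
Stationarity requires all roots to lie outside the unit circle, i.e. |z| > 1 for every root.
This is linear in z: 1 + (-0.932) z = 0  =>  z = -1/(-0.932) = 1.072961,  |z| = 1.072961.
Moduli of all roots: 1.0730.
All moduli strictly greater than 1? Yes.
Verdict: Stationary.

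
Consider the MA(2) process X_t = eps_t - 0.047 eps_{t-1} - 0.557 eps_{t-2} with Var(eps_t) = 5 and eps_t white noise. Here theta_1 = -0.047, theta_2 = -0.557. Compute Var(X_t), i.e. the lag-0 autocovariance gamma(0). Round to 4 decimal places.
\gamma(0) = 6.5623

For an MA(q) process X_t = eps_t + sum_i theta_i eps_{t-i} with
Var(eps_t) = sigma^2, the variance is
  gamma(0) = sigma^2 * (1 + sum_i theta_i^2).
  sum_i theta_i^2 = (-0.047)^2 + (-0.557)^2 = 0.002209 + 0.310249 = 0.312458.
  gamma(0) = 5 * (1 + 0.312458) = 5 * 1.312458 = 6.56229, which rounds to 6.5623.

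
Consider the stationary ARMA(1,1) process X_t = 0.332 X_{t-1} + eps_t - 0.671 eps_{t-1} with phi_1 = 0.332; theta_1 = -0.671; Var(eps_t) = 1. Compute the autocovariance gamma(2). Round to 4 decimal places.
\gamma(2) = -0.0983

Multiply the model equation by X_{t-k} and take expectations. With theta_0 = psi_0 = 1 and psi_j the MA(infinity) weights, this gives
  gamma(k) - sum_i phi_i gamma(k-i) = c_k,
  c_k = sigma^2 * sum_{j=k..q} theta_j psi_{j-k}   (c_k = 0 for k > q),
using gamma(-m) = gamma(m).
psi-weights needed (psi_j = theta_j + sum_i phi_i psi_{j-i}):
  psi_1 = theta_1 + phi_1 = -0.671 + (0.332) = -0.339
Right-hand sides:
  c_0 = sigma^2 (1 + theta_1 psi_1) = 1 * (1 + (-0.671)(-0.339)) = 1 * 1.227469 = 1.227469
  c_1 = sigma^2 theta_1 = 1 * (-0.671) = -0.671
  c_2 = 0
Equations for k = 0 and k = 1 (AR order 1):
  gamma(0) = phi_1 gamma(1) + c_0
  gamma(1) = phi_1 gamma(0) + c_1
Substituting the second into the first: gamma(0) (1 - phi_1^2) = c_0 + phi_1 c_1, so
  gamma(0) = (c_0 + phi_1 c_1) / (1 - phi_1^2) = (1.227469 + (0.332)(-0.671)) / (1 - (0.332)^2) = 1.004697 / 0.889776 = 1.129157.
  gamma(1) = phi_1 gamma(0) + c_1 = (0.332)(1.129157) + (-0.671) = -0.29612.
For k = 2 (> q): gamma(2) = phi_1 gamma(1) = (0.332)(-0.29612) = -0.098312.
Therefore gamma(2) = -0.0983 (to 4 decimal places).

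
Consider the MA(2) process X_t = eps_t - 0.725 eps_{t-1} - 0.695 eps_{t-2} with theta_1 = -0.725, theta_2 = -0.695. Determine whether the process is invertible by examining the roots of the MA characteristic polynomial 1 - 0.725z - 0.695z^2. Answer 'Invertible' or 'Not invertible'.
\text{Not invertible}

The MA(q) characteristic polynomial is P(z) = 1 - 0.725z - 0.695z^2.
Invertibility requires all roots to lie outside the unit circle, i.e. |z| > 1 for every root.
Set 1 + (-0.725) z + (-0.695) z^2 = 0, i.e. a z^2 + b z + c = 0 with a = -0.695, b = -0.725, c = 1.
Discriminant D = b^2 - 4ac = (-0.725)^2 - 4*(-0.695)*1 = 0.525625 - (-2.78) = 3.305625.
D >= 0, so the roots are real: z = (-b +/- sqrt(D)) / (2a) = (0.725 +/- 1.818138) / (-1.39).
  z_1 = (0.725 + 1.818138) / (-1.39) = -1.8296,   |z_1| = 1.8296.
  z_2 = (0.725 - 1.818138) / (-1.39) = 0.7864,   |z_2| = 0.7864.
Moduli of all roots: 1.8296, 0.7864.
All moduli strictly greater than 1? No.
Verdict: Not invertible.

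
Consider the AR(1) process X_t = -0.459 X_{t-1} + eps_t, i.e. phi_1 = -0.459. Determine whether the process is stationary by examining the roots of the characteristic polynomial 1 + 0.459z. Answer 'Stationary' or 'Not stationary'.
\text{Stationary}

The AR(p) characteristic polynomial is P(z) = 1 + 0.459z.
Stationarity requires all roots to lie outside the unit circle, i.e. |z| > 1 for every root.
This is linear in z: 1 + (0.459) z = 0  =>  z = -1/(0.459) = -2.178649,  |z| = 2.178649.
Moduli of all roots: 2.1786.
All moduli strictly greater than 1? Yes.
Verdict: Stationary.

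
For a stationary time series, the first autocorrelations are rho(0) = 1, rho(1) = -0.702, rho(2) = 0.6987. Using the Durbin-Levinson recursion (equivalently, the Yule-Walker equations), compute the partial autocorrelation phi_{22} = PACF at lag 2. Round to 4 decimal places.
\phi_{22} = 0.4059

The PACF at lag k is phi_{kk}, the last component of the solution
to the Yule-Walker system G_k phi = r_k where
  (G_k)_{ij} = rho(|i - j|), (r_k)_i = rho(i), i,j = 1..k.
Equivalently, Durbin-Levinson gives phi_{kk} iteratively:
  phi_{11} = rho(1)
  phi_{kk} = [rho(k) - sum_{j=1..k-1} phi_{k-1,j} rho(k-j)]
            / [1 - sum_{j=1..k-1} phi_{k-1,j} rho(j)],
  phi_{k,j} = phi_{k-1,j} - phi_{kk} phi_{k-1,k-j},  j = 1..k-1.
Step k = 1:
  phi_11 = rho(1) = -0.702.
Step k = 2:
  phi_22 = [rho(2) - phi_11 rho(1)] / [1 - phi_11 rho(1)] = [0.6987 - (-0.702)(-0.702)] / [1 - (-0.702)(-0.702)]
         = 0.205896 / 0.507196 = 0.4059.
Therefore phi_{22} = 0.4059.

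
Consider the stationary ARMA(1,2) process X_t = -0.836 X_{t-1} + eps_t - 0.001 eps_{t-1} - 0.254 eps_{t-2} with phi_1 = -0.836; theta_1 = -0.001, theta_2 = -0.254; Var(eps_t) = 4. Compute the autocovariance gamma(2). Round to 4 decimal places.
\gamma(2) = 4.8751

Multiply the model equation by X_{t-k} and take expectations. With theta_0 = psi_0 = 1 and psi_j the MA(infinity) weights, this gives
  gamma(k) - sum_i phi_i gamma(k-i) = c_k,
  c_k = sigma^2 * sum_{j=k..q} theta_j psi_{j-k}   (c_k = 0 for k > q),
using gamma(-m) = gamma(m).
psi-weights needed (psi_j = theta_j + sum_i phi_i psi_{j-i}):
  psi_1 = theta_1 + phi_1 = -0.001 + (-0.836) = -0.837
  psi_2 = theta_2 + phi_1 psi_1 = -0.254 + (-0.836)(-0.837) = 0.445732
Right-hand sides:
  c_0 = sigma^2 (1 + theta_1 psi_1 + theta_2 psi_2) = 4 * (1 + (-0.001)(-0.837) + (-0.254)(0.445732)) = 4 * 0.887621 = 3.550484
  c_1 = sigma^2 (theta_1 + theta_2 psi_1) = 4 * (-0.001 + (-0.254)(-0.837)) = 0.846392
  c_2 = sigma^2 theta_2 = 4 * (-0.254) = -1.016
Equations for k = 0 and k = 1 (AR order 1):
  gamma(0) = phi_1 gamma(1) + c_0
  gamma(1) = phi_1 gamma(0) + c_1
Substituting the second into the first: gamma(0) (1 - phi_1^2) = c_0 + phi_1 c_1, so
  gamma(0) = (c_0 + phi_1 c_1) / (1 - phi_1^2) = (3.550484 + (-0.836)(0.846392)) / (1 - (-0.836)^2) = 2.842901 / 0.301104 = 9.44159.
  gamma(1) = phi_1 gamma(0) + c_1 = (-0.836)(9.44159) + (0.846392) = -7.046777.
For k = 2: gamma(2) = phi_1 gamma(1) + c_2
  = (-0.836)(-7.046777) + (-1.016) = 4.875106.
Therefore gamma(2) = 4.8751 (to 4 decimal places).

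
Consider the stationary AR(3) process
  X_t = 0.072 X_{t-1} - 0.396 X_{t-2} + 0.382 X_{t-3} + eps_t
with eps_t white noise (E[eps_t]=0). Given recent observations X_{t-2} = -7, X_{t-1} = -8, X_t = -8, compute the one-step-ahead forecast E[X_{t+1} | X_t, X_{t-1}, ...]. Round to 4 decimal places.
E[X_{t+1} \mid \mathcal F_t] = -0.0820

For an AR(p) model X_t = c + sum_i phi_i X_{t-i} + eps_t, the
one-step-ahead conditional mean is
  E[X_{t+1} | X_t, ...] = c + sum_i phi_i X_{t+1-i}.
Substitute known values:
  E[X_{t+1} | ...] = (0.072) * (-8) + (-0.396) * (-8) + (0.382) * (-7)
                   = -0.0820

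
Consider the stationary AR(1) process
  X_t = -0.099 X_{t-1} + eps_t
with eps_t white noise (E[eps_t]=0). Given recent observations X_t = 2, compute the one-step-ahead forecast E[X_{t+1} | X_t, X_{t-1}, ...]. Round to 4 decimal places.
E[X_{t+1} \mid \mathcal F_t] = -0.1980

For an AR(p) model X_t = c + sum_i phi_i X_{t-i} + eps_t, the
one-step-ahead conditional mean is
  E[X_{t+1} | X_t, ...] = c + sum_i phi_i X_{t+1-i}.
Substitute known values:
  E[X_{t+1} | ...] = (-0.099) * (2)
                   = -0.1980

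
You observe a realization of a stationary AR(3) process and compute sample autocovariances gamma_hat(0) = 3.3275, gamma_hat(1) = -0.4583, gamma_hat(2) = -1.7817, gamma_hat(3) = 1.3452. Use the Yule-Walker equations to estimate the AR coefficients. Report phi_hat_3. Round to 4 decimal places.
\hat\phi_{3} = 0.3160

The Yule-Walker equations for an AR(p) process read, in matrix form,
  Gamma_p phi = r_p,   with   (Gamma_p)_{ij} = gamma(|i - j|),
                       (r_p)_i = gamma(i),   i,j = 1..p.
Substitute the sample gammas (Toeplitz matrix and right-hand side of size 3):
  Gamma_p = [[3.3275, -0.4583, -1.7817], [-0.4583, 3.3275, -0.4583], [-1.7817, -0.4583, 3.3275]]
  r_p     = [-0.4583, -1.7817, 1.3452]
Written out (R1..R3):
  (R1) 3.3275 phi_1 - 0.4583 phi_2 - 1.7817 phi_3 = -0.4583
  (R2) -0.4583 phi_1 + 3.3275 phi_2 - 0.4583 phi_3 = -1.7817
  (R3) -1.7817 phi_1 - 0.4583 phi_2 + 3.3275 phi_3 = 1.3452
Gaussian elimination:
  R2 <- R2 - (-0.4583/3.3275) R1 = R2 - (-0.137731) R1:  3.264378 phi_2 - 0.703695 phi_3 = -1.844822
  R3 <- R3 - (-1.7817/3.3275) R1 = R3 - (-0.535447) R1:  -0.703695 phi_2 + 2.373494 phi_3 = 1.099805
  R3 <- R3 - (-0.703695/3.264378) R2 = R3 - (-0.215568) R2:  2.2218 phi_3 = 0.70212
Back-substitution:
  phi_hat_3 = 0.70212 / 2.2218 = 0.316014
  phi_hat_2 = (-1.844822 - (-0.703695)(0.316014)) / 3.264378 = -0.497015
  phi_hat_1 = (-0.4583 - (-0.4583)(-0.497015) - (-1.7817)(0.316014)) / 3.3275 = -0.036977
So phi_hat = [-0.0370, -0.4970, 0.3160].
Therefore phi_hat_3 = 0.3160.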